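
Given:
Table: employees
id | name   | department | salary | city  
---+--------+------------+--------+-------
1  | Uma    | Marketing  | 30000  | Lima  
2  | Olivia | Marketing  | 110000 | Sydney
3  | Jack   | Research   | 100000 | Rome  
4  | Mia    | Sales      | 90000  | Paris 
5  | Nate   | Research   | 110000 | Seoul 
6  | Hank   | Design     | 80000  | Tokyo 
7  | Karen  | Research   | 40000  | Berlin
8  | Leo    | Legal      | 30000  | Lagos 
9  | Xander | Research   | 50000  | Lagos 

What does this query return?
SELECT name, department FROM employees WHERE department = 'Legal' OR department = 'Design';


Filtering: department = 'Legal' OR 'Design'
Matching: 2 rows

2 rows:
Hank, Design
Leo, Legal


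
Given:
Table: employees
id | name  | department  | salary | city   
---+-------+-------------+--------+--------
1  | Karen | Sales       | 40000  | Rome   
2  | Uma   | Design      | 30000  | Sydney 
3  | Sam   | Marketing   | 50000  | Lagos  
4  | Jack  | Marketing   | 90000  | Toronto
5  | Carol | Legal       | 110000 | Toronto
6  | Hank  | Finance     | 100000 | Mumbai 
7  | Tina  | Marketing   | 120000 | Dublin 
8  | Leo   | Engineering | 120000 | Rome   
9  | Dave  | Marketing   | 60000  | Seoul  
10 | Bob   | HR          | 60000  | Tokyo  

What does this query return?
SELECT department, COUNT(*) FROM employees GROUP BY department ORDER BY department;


Assigning each row to its department group:
  Karen -> Sales
  Uma -> Design
  Sam -> Marketing
  Jack -> Marketing
  Carol -> Legal
  Hank -> Finance
  Tina -> Marketing
  Leo -> Engineering
  Dave -> Marketing
  Bob -> HR


7 groups:
Design, 1
Engineering, 1
Finance, 1
HR, 1
Legal, 1
Marketing, 4
Sales, 1


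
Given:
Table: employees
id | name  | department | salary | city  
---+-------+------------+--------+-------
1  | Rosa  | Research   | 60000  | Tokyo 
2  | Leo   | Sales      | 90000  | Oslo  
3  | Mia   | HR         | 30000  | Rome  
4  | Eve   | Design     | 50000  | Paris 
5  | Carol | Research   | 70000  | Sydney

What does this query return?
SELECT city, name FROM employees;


Projecting columns: city, name

5 rows:
Tokyo, Rosa
Oslo, Leo
Rome, Mia
Paris, Eve
Sydney, Carol


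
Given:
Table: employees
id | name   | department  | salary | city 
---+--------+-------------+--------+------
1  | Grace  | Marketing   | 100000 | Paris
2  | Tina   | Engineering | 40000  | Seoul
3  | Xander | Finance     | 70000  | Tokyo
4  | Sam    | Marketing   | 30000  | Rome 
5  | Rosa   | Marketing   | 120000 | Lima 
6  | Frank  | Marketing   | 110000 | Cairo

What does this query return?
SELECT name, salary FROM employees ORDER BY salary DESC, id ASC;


Sorting by salary DESC, then id ASC for ties

6 rows:
Rosa, 120000
Frank, 110000
Grace, 100000
Xander, 70000
Tina, 40000
Sam, 30000


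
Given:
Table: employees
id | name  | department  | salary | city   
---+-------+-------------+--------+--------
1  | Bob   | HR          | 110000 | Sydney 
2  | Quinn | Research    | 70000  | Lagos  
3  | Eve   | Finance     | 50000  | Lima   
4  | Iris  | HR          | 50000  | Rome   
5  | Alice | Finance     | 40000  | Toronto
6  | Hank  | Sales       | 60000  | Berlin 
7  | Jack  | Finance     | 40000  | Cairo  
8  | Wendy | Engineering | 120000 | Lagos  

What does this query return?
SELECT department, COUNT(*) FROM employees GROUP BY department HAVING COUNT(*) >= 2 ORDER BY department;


Groups with count >= 2:
  Finance: 3 -> PASS
  HR: 2 -> PASS
  Engineering: 1 -> filtered out
  Research: 1 -> filtered out
  Sales: 1 -> filtered out


2 groups:
Finance, 3
HR, 2


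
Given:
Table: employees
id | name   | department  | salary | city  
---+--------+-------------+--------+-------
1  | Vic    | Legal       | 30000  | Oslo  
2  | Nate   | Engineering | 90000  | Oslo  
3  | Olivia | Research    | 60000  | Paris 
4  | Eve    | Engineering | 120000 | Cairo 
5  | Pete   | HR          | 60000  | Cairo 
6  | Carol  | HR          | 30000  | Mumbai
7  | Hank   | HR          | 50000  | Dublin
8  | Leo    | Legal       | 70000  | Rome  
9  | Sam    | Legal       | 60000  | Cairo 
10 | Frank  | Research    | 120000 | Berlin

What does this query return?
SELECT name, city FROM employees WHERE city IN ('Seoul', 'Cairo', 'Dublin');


Filtering: city IN ('Seoul', 'Cairo', 'Dublin')
Matching: 4 rows

4 rows:
Eve, Cairo
Pete, Cairo
Hank, Dublin
Sam, Cairo


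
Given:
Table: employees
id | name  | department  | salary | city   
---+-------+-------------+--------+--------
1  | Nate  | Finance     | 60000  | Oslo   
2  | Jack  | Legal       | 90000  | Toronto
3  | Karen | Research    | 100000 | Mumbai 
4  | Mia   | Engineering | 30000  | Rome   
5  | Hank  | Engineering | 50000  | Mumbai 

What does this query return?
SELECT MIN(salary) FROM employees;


Salaries: 60000, 90000, 100000, 30000, 50000
MIN = 30000

30000


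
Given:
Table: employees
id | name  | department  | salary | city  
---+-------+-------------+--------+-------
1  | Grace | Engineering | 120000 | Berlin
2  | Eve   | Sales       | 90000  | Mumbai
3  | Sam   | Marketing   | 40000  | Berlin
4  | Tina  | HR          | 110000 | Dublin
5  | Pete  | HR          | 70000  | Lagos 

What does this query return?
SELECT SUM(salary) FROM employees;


SUM(salary) = 120000 + 90000 + 40000 + 110000 + 70000 = 430000

430000


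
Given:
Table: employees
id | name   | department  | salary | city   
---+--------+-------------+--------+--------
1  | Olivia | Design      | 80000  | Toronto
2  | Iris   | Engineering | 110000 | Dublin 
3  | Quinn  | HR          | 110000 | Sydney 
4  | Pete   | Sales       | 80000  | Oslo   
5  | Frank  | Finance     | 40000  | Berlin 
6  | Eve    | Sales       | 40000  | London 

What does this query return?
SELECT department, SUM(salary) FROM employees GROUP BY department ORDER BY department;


Summing salary within each department:
  Design: 80000 = 80000
  Engineering: 110000 = 110000
  Finance: 40000 = 40000
  HR: 110000 = 110000
  Sales: 80000 + 40000 = 120000


5 groups:
Design, 80000
Engineering, 110000
Finance, 40000
HR, 110000
Sales, 120000


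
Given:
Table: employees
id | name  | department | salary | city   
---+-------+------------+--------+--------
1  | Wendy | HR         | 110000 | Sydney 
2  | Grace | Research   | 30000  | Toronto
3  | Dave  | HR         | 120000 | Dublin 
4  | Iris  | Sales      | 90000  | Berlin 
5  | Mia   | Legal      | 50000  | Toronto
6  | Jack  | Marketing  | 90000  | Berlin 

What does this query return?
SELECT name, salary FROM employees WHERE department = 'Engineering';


Filtering: department = 'Engineering'
Matching rows: 0

Empty result set (0 rows)


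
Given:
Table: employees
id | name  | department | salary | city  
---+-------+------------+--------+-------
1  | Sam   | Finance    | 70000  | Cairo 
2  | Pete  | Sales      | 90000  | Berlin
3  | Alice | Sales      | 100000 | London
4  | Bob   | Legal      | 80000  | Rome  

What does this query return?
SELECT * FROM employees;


SELECT * returns all 4 rows with all columns

4 rows:
1, Sam, Finance, 70000, Cairo
2, Pete, Sales, 90000, Berlin
3, Alice, Sales, 100000, London
4, Bob, Legal, 80000, Rome


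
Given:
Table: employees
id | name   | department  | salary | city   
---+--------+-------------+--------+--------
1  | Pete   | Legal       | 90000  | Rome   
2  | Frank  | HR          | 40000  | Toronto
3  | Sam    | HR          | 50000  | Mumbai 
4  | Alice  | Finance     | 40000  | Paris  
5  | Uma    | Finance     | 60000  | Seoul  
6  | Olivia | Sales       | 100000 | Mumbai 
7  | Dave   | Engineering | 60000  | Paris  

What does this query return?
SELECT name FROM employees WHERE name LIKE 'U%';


LIKE 'U%' matches names starting with 'U'
Matching: 1

1 rows:
Uma


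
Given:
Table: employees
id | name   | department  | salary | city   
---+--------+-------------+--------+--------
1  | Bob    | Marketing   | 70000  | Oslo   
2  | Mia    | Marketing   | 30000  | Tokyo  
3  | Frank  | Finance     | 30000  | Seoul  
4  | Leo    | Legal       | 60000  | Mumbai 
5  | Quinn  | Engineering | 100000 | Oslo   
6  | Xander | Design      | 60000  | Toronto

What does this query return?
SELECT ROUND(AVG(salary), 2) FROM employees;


SUM(salary) = 350000
COUNT = 6
ROUND(AVG, 2) = ROUND(350000 / 6, 2) = 58333.33

58333.33


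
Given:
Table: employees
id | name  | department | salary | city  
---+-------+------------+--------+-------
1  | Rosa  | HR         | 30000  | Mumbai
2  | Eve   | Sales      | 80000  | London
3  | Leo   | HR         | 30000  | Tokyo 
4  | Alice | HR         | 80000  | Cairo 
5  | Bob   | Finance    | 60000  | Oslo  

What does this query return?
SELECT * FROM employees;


SELECT * returns all 5 rows with all columns

5 rows:
1, Rosa, HR, 30000, Mumbai
2, Eve, Sales, 80000, London
3, Leo, HR, 30000, Tokyo
4, Alice, HR, 80000, Cairo
5, Bob, Finance, 60000, Oslo


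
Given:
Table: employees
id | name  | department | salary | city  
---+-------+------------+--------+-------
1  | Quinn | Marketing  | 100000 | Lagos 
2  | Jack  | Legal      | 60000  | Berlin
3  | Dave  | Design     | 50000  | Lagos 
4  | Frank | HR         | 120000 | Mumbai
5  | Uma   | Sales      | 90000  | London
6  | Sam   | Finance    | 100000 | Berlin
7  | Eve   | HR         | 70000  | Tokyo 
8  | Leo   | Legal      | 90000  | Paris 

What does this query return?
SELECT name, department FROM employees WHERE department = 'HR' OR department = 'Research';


Filtering: department = 'HR' OR 'Research'
Matching: 2 rows

2 rows:
Frank, HR
Eve, HR


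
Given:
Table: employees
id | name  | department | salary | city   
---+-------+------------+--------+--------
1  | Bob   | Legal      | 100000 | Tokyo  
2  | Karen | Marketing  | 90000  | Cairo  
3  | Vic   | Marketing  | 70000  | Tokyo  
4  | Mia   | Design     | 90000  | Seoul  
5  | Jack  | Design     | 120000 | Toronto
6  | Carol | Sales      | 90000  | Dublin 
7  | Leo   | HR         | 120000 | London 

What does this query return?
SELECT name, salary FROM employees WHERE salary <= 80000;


Filtering: salary <= 80000
Matching: 1 rows

1 rows:
Vic, 70000


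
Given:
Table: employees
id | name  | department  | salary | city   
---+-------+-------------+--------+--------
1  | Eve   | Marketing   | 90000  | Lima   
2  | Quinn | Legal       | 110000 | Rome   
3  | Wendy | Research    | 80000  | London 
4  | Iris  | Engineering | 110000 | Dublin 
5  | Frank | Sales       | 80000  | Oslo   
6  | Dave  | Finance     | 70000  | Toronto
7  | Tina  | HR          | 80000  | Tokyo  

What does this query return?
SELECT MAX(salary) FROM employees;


Salaries: 90000, 110000, 80000, 110000, 80000, 70000, 80000
MAX = 110000

110000


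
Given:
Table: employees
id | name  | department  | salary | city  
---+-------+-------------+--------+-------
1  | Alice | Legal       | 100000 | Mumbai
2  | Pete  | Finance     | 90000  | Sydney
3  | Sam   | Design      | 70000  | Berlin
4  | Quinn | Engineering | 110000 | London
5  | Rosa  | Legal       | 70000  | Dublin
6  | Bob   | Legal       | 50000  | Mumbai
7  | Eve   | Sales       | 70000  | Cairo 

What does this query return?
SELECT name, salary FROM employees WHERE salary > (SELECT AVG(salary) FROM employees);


Subquery: AVG(salary) = 80000.0
Filtering: salary > 80000.0
  Alice (100000) -> MATCH
  Pete (90000) -> MATCH
  Quinn (110000) -> MATCH


3 rows:
Alice, 100000
Pete, 90000
Quinn, 110000


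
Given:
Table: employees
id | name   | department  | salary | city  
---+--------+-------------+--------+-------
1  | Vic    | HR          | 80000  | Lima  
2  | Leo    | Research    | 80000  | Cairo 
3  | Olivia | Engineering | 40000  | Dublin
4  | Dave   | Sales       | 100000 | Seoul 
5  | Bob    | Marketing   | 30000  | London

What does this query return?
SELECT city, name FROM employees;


Projecting columns: city, name

5 rows:
Lima, Vic
Cairo, Leo
Dublin, Olivia
Seoul, Dave
London, Bob


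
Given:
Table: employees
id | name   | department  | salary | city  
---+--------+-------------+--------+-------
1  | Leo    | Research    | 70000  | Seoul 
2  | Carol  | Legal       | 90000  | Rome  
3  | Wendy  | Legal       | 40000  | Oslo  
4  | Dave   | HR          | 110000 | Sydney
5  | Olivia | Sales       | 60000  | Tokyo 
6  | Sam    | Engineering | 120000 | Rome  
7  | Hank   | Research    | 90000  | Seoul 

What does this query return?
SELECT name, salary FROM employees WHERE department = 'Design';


Filtering: department = 'Design'
Matching rows: 0

Empty result set (0 rows)


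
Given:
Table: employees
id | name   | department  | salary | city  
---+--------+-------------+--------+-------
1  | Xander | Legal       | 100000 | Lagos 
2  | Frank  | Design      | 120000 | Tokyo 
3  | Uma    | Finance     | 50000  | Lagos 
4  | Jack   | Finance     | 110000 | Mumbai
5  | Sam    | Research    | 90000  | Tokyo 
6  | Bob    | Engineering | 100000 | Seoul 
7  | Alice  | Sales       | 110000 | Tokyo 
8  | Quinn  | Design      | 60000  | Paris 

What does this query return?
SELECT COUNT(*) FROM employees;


COUNT(*) counts all rows

8


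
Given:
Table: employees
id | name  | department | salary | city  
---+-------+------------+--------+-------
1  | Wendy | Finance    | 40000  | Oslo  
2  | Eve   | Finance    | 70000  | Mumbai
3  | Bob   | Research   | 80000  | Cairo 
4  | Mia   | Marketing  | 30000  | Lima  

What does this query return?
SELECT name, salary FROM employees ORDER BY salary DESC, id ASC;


Sorting by salary DESC, then id ASC for ties

4 rows:
Bob, 80000
Eve, 70000
Wendy, 40000
Mia, 30000


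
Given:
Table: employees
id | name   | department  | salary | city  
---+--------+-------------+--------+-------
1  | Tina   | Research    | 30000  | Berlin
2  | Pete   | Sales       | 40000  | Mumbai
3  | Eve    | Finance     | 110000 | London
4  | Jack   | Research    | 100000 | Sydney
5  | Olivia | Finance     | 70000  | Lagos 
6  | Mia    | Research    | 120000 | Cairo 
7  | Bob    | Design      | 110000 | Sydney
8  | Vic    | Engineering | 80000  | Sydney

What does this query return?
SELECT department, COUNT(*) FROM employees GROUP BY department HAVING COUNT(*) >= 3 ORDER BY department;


Groups with count >= 3:
  Research: 3 -> PASS
  Design: 1 -> filtered out
  Engineering: 1 -> filtered out
  Finance: 2 -> filtered out
  Sales: 1 -> filtered out


1 groups:
Research, 3


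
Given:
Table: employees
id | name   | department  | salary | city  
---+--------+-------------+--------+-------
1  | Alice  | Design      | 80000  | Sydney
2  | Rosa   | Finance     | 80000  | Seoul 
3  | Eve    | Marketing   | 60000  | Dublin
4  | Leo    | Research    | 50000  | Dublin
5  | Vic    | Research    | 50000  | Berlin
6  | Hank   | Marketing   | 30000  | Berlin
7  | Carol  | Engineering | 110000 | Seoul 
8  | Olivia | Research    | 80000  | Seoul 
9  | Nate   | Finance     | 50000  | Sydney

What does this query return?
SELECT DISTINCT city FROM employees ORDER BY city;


All 'city' values (row order): Sydney, Seoul, Dublin, Dublin, Berlin, Berlin, Seoul, Seoul, Sydney
Removing duplicates leaves 4 unique value(s).

4 values:
Berlin
Dublin
Seoul
Sydney


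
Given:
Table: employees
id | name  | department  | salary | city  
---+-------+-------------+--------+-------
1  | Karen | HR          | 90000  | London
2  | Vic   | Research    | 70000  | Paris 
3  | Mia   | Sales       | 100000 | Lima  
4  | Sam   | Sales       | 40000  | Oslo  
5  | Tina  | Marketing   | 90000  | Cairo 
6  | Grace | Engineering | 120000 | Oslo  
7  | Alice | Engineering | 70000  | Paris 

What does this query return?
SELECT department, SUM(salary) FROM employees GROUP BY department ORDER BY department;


Summing salary within each department:
  Engineering: 120000 + 70000 = 190000
  HR: 90000 = 90000
  Marketing: 90000 = 90000
  Research: 70000 = 70000
  Sales: 100000 + 40000 = 140000


5 groups:
Engineering, 190000
HR, 90000
Marketing, 90000
Research, 70000
Sales, 140000


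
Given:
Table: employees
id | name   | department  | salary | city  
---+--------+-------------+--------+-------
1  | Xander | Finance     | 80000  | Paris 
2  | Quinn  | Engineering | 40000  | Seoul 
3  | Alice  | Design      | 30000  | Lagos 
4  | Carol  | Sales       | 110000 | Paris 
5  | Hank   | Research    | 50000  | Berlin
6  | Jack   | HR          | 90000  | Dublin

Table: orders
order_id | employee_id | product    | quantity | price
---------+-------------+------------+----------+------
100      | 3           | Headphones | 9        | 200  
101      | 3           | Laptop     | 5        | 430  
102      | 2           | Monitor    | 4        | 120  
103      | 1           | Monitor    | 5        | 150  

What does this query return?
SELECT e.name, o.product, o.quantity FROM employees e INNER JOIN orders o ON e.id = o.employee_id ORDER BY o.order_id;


Joining employees.id = orders.employee_id:
  employee Alice (id=3) -> order Headphones
  employee Alice (id=3) -> order Laptop
  employee Quinn (id=2) -> order Monitor
  employee Xander (id=1) -> order Monitor


4 rows:
Alice, Headphones, 9
Alice, Laptop, 5
Quinn, Monitor, 4
Xander, Monitor, 5


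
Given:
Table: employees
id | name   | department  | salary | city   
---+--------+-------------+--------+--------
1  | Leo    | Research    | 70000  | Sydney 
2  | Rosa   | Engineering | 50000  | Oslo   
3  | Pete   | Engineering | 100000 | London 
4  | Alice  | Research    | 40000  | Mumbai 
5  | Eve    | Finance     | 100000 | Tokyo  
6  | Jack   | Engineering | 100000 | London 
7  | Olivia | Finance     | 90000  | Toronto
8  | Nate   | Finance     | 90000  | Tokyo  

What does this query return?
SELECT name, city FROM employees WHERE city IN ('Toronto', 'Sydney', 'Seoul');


Filtering: city IN ('Toronto', 'Sydney', 'Seoul')
Matching: 2 rows

2 rows:
Leo, Sydney
Olivia, Toronto


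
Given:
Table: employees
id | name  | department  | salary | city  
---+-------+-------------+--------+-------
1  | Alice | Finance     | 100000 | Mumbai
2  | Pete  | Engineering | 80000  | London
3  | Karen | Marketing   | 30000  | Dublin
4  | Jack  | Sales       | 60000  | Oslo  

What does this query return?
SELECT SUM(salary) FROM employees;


SUM(salary) = 100000 + 80000 + 30000 + 60000 = 270000

270000


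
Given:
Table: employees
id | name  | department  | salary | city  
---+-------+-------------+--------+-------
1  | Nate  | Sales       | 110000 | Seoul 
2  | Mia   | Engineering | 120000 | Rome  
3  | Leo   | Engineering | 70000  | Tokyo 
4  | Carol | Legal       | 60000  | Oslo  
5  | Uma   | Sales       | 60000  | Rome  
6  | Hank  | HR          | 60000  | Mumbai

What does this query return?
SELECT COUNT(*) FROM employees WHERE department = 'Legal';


Counting rows where department = 'Legal'
  Carol -> MATCH


1


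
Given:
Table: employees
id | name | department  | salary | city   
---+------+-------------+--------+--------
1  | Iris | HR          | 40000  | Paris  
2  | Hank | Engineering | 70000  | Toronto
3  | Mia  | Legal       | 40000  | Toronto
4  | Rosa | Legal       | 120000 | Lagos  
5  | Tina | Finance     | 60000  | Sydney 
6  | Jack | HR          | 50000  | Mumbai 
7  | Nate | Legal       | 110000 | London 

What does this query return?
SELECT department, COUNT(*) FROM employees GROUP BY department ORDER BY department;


Assigning each row to its department group:
  Iris -> HR
  Hank -> Engineering
  Mia -> Legal
  Rosa -> Legal
  Tina -> Finance
  Jack -> HR
  Nate -> Legal


4 groups:
Engineering, 1
Finance, 1
HR, 2
Legal, 3


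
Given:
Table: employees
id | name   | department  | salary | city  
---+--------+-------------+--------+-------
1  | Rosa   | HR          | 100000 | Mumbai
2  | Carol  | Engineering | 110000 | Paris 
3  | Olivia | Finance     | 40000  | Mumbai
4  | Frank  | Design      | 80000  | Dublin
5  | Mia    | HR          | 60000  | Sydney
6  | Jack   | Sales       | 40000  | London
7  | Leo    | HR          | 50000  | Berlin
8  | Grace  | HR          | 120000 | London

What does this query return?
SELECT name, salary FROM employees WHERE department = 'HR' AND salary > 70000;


Filtering: department = 'HR' AND salary > 70000
Matching: 2 rows

2 rows:
Rosa, 100000
Grace, 120000


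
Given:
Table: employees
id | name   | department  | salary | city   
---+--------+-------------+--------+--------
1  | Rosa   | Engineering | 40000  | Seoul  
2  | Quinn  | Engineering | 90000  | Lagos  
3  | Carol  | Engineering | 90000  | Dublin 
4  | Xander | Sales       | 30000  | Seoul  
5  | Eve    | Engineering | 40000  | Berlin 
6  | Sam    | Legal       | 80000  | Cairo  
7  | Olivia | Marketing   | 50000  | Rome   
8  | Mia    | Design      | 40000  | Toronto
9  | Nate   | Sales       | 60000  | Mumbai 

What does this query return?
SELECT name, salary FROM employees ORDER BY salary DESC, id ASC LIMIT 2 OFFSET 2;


Sort by salary DESC (id ASC tiebreak), then skip 2 and take 2
Rows 3 through 4

2 rows:
Sam, 80000
Nate, 60000


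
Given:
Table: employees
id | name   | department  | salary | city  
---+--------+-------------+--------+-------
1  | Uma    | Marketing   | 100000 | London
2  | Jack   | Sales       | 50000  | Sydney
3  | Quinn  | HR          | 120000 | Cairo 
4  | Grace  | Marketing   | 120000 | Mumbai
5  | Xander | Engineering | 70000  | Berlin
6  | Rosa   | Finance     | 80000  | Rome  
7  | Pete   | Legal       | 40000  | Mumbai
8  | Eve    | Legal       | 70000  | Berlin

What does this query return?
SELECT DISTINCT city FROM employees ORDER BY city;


All 'city' values (row order): London, Sydney, Cairo, Mumbai, Berlin, Rome, Mumbai, Berlin
Removing duplicates leaves 6 unique value(s).

6 values:
Berlin
Cairo
London
Mumbai
Rome
Sydney


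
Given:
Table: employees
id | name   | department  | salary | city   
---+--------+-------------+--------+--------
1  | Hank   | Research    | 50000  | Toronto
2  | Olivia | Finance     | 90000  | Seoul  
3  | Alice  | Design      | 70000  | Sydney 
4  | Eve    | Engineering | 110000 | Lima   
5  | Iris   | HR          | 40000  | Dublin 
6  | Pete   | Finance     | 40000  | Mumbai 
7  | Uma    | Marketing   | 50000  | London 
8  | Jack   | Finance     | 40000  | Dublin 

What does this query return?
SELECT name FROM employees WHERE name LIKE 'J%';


LIKE 'J%' matches names starting with 'J'
Matching: 1

1 rows:
Jack


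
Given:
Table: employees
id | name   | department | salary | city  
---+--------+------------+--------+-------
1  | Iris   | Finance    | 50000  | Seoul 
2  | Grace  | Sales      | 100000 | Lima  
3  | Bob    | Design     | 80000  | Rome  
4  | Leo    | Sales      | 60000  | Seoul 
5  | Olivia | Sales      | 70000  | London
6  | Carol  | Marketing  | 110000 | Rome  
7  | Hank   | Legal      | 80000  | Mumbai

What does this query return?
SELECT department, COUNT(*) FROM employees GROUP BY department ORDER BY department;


Assigning each row to its department group:
  Iris -> Finance
  Grace -> Sales
  Bob -> Design
  Leo -> Sales
  Olivia -> Sales
  Carol -> Marketing
  Hank -> Legal


5 groups:
Design, 1
Finance, 1
Legal, 1
Marketing, 1
Sales, 3


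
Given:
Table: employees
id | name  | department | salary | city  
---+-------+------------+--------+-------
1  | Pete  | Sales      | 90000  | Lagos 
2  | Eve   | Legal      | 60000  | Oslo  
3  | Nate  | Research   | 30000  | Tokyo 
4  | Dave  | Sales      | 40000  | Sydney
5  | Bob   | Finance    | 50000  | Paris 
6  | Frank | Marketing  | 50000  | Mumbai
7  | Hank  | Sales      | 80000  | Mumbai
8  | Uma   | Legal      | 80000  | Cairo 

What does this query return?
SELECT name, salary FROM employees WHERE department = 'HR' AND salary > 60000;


Filtering: department = 'HR' AND salary > 60000
Matching: 0 rows

Empty result set (0 rows)


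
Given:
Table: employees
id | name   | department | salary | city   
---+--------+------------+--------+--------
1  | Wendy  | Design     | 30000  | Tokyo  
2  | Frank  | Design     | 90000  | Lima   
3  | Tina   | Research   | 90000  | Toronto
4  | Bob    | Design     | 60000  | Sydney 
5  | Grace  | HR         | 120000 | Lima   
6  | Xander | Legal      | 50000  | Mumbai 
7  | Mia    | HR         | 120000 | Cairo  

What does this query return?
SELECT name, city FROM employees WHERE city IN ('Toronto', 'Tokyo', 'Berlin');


Filtering: city IN ('Toronto', 'Tokyo', 'Berlin')
Matching: 2 rows

2 rows:
Wendy, Tokyo
Tina, Toronto


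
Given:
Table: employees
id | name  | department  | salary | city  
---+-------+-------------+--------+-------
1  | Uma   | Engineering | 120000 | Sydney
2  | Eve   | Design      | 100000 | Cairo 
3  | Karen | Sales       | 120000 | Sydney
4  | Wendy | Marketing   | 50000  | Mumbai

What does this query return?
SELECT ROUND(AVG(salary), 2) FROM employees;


SUM(salary) = 390000
COUNT = 4
ROUND(AVG, 2) = ROUND(390000 / 4, 2) = 97500.0

97500.0


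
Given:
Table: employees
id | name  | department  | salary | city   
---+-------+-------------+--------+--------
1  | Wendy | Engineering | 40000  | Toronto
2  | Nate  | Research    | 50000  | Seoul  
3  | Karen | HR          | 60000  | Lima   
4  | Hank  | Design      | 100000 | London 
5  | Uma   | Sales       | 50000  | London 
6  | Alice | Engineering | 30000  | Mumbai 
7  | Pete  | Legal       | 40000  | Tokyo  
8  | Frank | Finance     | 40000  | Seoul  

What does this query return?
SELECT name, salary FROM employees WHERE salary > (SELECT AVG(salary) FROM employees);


Subquery: AVG(salary) = 51250.0
Filtering: salary > 51250.0
  Karen (60000) -> MATCH
  Hank (100000) -> MATCH


2 rows:
Karen, 60000
Hank, 100000


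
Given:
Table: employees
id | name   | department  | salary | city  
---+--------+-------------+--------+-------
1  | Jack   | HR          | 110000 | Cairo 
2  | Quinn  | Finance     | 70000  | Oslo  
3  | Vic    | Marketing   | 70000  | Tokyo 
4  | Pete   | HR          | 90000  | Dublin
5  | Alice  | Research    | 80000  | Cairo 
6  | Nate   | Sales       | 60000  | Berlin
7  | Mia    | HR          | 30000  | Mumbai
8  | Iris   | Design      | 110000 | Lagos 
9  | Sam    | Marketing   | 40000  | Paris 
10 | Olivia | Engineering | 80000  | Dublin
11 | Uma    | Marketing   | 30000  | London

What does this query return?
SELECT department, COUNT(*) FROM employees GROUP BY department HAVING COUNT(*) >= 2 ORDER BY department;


Groups with count >= 2:
  HR: 3 -> PASS
  Marketing: 3 -> PASS
  Design: 1 -> filtered out
  Engineering: 1 -> filtered out
  Finance: 1 -> filtered out
  Research: 1 -> filtered out
  Sales: 1 -> filtered out


2 groups:
HR, 3
Marketing, 3


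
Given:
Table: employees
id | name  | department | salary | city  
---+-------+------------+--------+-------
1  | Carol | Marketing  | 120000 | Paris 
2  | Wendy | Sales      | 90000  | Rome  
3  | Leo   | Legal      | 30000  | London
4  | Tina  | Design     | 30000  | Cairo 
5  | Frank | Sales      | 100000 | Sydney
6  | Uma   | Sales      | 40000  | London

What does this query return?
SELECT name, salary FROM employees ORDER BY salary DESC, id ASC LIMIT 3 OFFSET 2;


Sort by salary DESC (id ASC tiebreak), then skip 2 and take 3
Rows 3 through 5

3 rows:
Wendy, 90000
Uma, 40000
Leo, 30000


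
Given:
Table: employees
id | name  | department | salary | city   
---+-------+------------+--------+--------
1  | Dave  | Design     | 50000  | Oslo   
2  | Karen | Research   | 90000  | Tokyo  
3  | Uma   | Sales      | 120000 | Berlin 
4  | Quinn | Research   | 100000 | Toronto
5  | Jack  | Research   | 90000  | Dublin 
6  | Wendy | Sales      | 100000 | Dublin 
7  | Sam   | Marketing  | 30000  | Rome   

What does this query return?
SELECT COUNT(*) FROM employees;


COUNT(*) counts all rows

7


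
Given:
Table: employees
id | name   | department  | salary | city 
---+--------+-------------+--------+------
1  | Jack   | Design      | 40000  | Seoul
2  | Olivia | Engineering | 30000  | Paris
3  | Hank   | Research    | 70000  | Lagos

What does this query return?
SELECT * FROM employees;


SELECT * returns all 3 rows with all columns

3 rows:
1, Jack, Design, 40000, Seoul
2, Olivia, Engineering, 30000, Paris
3, Hank, Research, 70000, Lagos


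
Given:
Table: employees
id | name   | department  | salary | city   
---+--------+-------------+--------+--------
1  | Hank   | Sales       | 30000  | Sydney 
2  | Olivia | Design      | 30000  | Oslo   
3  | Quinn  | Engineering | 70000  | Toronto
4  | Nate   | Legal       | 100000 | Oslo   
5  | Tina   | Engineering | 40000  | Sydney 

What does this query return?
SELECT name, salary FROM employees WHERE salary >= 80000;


Filtering: salary >= 80000
Matching: 1 rows

1 rows:
Nate, 100000


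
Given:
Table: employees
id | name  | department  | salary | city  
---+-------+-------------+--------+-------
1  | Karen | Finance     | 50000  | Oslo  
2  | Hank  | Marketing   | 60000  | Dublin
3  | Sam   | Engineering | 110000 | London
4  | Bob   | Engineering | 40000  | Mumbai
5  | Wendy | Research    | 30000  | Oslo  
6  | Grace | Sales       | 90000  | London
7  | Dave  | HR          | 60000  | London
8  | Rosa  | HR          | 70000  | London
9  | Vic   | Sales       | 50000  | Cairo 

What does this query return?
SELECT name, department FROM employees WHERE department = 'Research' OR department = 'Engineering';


Filtering: department = 'Research' OR 'Engineering'
Matching: 3 rows

3 rows:
Sam, Engineering
Bob, Engineering
Wendy, Research


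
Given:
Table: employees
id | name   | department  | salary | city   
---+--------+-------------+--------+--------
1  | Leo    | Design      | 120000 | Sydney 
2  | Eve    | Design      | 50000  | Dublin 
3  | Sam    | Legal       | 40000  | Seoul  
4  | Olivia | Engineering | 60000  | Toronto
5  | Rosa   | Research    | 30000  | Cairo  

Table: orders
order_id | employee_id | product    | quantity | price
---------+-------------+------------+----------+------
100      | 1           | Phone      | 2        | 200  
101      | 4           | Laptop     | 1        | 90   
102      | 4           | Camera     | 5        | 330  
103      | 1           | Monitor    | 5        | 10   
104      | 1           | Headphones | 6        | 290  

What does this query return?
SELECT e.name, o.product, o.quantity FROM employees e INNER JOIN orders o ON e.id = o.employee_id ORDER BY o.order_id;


Joining employees.id = orders.employee_id:
  employee Leo (id=1) -> order Phone
  employee Olivia (id=4) -> order Laptop
  employee Olivia (id=4) -> order Camera
  employee Leo (id=1) -> order Monitor
  employee Leo (id=1) -> order Headphones


5 rows:
Leo, Phone, 2
Olivia, Laptop, 1
Olivia, Camera, 5
Leo, Monitor, 5
Leo, Headphones, 6


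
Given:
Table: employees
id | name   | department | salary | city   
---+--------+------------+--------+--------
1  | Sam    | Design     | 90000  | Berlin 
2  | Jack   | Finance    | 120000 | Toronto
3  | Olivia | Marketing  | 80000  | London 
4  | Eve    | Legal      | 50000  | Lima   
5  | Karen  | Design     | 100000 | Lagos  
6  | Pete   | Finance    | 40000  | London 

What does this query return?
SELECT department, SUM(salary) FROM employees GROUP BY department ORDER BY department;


Summing salary within each department:
  Design: 90000 + 100000 = 190000
  Finance: 120000 + 40000 = 160000
  Legal: 50000 = 50000
  Marketing: 80000 = 80000


4 groups:
Design, 190000
Finance, 160000
Legal, 50000
Marketing, 80000


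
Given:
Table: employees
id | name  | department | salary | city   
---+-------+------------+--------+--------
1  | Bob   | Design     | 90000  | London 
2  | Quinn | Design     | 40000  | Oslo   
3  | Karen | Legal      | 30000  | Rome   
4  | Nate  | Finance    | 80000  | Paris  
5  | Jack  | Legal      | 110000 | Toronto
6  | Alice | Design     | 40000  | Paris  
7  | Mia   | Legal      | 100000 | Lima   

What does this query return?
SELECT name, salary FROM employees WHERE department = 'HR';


Filtering: department = 'HR'
Matching rows: 0

Empty result set (0 rows)


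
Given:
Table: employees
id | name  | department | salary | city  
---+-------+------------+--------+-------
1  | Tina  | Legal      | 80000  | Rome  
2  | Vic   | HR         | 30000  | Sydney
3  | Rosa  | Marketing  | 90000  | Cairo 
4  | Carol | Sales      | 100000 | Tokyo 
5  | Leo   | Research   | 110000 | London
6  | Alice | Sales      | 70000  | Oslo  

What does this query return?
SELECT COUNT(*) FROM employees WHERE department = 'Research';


Counting rows where department = 'Research'
  Leo -> MATCH


1


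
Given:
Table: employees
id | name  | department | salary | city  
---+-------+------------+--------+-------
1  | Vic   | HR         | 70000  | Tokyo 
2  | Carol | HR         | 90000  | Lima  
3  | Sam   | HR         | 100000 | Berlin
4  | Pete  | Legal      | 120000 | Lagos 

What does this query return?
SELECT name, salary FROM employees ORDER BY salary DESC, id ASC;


Sorting by salary DESC, then id ASC for ties

4 rows:
Pete, 120000
Sam, 100000
Carol, 90000
Vic, 70000


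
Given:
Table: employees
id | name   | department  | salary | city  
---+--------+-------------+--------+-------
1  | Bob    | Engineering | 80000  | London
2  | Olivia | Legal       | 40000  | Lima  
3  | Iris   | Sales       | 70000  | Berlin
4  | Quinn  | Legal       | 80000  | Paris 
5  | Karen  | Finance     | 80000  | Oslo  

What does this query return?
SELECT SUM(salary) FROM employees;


SUM(salary) = 80000 + 40000 + 70000 + 80000 + 80000 = 350000

350000


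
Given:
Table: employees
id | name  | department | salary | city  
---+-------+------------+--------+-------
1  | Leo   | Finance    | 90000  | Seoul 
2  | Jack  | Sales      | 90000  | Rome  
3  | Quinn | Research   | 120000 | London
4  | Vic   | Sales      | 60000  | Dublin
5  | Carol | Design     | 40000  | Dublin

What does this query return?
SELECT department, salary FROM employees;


Projecting columns: department, salary

5 rows:
Finance, 90000
Sales, 90000
Research, 120000
Sales, 60000
Design, 40000


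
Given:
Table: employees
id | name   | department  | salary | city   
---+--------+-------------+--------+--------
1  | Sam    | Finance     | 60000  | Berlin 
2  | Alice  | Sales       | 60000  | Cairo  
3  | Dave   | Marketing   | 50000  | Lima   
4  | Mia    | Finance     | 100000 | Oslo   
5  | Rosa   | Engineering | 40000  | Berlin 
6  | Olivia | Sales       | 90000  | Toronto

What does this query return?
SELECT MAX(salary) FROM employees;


Salaries: 60000, 60000, 50000, 100000, 40000, 90000
MAX = 100000

100000


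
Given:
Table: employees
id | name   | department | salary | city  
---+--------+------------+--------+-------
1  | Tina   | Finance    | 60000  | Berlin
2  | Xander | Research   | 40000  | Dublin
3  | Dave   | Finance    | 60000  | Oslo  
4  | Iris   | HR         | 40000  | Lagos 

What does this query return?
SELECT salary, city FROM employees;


Projecting columns: salary, city

4 rows:
60000, Berlin
40000, Dublin
60000, Oslo
40000, Lagos


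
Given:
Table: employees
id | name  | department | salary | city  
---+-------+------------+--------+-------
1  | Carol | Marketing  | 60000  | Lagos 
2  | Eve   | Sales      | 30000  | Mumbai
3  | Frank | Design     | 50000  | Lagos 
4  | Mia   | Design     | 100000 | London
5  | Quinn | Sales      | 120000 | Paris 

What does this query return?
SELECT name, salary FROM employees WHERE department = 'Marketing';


Filtering: department = 'Marketing'
Matching rows: 1

1 rows:
Carol, 60000


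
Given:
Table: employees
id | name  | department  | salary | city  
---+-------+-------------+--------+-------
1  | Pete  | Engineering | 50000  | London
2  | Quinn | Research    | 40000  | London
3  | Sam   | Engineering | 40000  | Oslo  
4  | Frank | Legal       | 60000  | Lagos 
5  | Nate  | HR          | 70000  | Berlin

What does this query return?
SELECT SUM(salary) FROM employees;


SUM(salary) = 50000 + 40000 + 40000 + 60000 + 70000 = 260000

260000


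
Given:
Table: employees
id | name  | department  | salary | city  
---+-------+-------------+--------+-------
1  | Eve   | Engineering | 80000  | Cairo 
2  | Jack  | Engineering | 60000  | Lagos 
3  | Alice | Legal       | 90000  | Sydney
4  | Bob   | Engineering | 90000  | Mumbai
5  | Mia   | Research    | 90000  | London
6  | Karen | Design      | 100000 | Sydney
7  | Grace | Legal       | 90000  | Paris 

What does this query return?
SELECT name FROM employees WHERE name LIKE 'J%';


LIKE 'J%' matches names starting with 'J'
Matching: 1

1 rows:
Jack


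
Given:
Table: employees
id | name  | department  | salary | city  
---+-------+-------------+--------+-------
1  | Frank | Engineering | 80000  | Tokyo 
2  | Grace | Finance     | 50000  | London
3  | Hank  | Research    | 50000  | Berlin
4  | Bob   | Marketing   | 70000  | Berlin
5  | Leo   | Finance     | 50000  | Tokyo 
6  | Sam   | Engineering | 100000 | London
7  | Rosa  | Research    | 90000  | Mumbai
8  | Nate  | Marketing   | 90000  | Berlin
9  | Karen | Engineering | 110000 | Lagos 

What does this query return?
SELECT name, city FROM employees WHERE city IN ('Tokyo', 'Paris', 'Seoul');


Filtering: city IN ('Tokyo', 'Paris', 'Seoul')
Matching: 2 rows

2 rows:
Frank, Tokyo
Leo, Tokyo


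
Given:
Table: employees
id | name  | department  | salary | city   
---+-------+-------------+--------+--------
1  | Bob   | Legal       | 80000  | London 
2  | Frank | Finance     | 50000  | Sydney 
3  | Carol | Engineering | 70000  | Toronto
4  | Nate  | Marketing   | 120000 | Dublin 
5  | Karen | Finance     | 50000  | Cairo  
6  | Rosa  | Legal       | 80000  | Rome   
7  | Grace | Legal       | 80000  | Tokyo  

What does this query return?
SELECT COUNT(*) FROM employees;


COUNT(*) counts all rows

7


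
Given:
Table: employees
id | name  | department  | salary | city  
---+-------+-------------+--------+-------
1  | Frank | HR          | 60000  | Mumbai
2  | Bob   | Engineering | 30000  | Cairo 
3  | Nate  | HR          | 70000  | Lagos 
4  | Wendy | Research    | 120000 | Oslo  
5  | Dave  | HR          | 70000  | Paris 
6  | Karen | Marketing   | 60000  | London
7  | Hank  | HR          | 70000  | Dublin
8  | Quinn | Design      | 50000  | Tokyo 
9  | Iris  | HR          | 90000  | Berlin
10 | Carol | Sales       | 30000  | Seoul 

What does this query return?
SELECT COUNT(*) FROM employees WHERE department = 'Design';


Counting rows where department = 'Design'
  Quinn -> MATCH


1


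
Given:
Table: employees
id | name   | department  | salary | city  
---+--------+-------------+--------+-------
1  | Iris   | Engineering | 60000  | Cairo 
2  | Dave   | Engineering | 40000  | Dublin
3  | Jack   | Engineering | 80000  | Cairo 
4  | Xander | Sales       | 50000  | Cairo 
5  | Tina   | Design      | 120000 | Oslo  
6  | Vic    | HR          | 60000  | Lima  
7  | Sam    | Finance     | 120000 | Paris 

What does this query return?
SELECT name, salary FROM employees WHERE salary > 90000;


Filtering: salary > 90000
Matching: 2 rows

2 rows:
Tina, 120000
Sam, 120000


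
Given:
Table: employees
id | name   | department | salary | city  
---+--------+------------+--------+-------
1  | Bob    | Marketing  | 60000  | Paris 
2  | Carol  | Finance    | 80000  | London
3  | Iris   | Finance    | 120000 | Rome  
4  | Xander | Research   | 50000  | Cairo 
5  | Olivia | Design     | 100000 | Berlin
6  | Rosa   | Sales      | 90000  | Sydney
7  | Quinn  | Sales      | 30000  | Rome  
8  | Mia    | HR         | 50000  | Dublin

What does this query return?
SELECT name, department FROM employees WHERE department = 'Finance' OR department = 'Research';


Filtering: department = 'Finance' OR 'Research'
Matching: 3 rows

3 rows:
Carol, Finance
Iris, Finance
Xander, Research


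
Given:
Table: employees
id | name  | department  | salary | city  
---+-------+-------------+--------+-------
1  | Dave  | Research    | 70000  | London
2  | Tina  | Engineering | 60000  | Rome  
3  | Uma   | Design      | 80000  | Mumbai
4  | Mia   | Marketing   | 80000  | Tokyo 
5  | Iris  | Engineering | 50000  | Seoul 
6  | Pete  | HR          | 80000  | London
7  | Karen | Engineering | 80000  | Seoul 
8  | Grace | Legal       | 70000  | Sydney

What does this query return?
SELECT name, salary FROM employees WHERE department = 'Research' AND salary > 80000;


Filtering: department = 'Research' AND salary > 80000
Matching: 0 rows

Empty result set (0 rows)
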